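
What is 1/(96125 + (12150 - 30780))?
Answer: 1/77495 ≈ 1.2904e-5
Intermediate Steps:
1/(96125 + (12150 - 30780)) = 1/(96125 - 18630) = 1/77495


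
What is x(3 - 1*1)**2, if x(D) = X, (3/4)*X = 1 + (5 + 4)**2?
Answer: 107584/9 ≈ 11954.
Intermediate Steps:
X = 328/3 (X = 4*(1 + (5 + 4)**2)/3 = 4*(1 + 9**2)/3 = 4*(1 + 81)/3 = (4/3)*82 = 328/3 ≈ 109.33)
x(D) = 328/3
x(3 - 1*1)**2 = (328/3)**2 = 107584/9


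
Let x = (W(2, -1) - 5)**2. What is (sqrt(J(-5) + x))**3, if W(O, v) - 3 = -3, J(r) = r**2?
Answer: 250*sqrt(2) ≈ 353.55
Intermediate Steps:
W(O, v) = 0 (W(O, v) = 3 - 3 = 0)
x = 25 (x = (0 - 5)**2 = (-5)**2 = 25)
(sqrt(J(-5) + x))**3 = (sqrt((-5)**2 + 25))**3 = (sqrt(25 + 25))**3 = (sqrt(50))**3 = (5*sqrt(2))**3 = 250*sqrt(2)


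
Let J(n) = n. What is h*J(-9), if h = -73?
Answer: 657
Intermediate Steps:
h*J(-9) = -73*(-9) = 657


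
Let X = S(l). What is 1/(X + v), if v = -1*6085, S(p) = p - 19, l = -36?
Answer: -1/6140 ≈ -0.00016287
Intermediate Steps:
S(p) = -19 + p
X = -55 (X = -19 - 36 = -55)
v = -6085
1/(X + v) = 1/(-55 - 6085) = 1/(-6140) = -1/6140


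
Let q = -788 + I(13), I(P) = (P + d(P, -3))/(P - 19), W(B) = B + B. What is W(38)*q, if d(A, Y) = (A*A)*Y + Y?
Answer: -160778/3 ≈ -53593.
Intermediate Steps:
d(A, Y) = Y + Y*A**2 (d(A, Y) = A**2*Y + Y = Y*A**2 + Y = Y + Y*A**2)
W(B) = 2*B
I(P) = (-3 + P - 3*P**2)/(-19 + P) (I(P) = (P - 3*(1 + P**2))/(P - 19) = (P + (-3 - 3*P**2))/(-19 + P) = (-3 + P - 3*P**2)/(-19 + P))
q = -4231/6 (q = -788 + (-3 + 13 - 3*13**2)/(-19 + 13) = -788 + (-3 + 13 - 3*169)/(-6) = -788 - (-3 + 13 - 507)/6 = -788 - 1/6*(-497) = -788 + 497/6 = -4231/6 ≈ -705.17)
W(38)*q = (2*38)*(-4231/6) = 76*(-4231/6) = -160778/3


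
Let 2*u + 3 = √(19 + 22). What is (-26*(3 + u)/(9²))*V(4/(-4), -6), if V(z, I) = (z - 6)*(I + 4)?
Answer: -182/27 - 182*√41/81 ≈ -21.128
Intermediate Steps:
V(z, I) = (-6 + z)*(4 + I)
u = -3/2 + √41/2 (u = -3/2 + √(19 + 22)/2 = -3/2 + √41/2 ≈ 1.7016)
(-26*(3 + u)/(9²))*V(4/(-4), -6) = (-26*(3 + (-3/2 + √41/2))/(9²))*(-24 - 6*(-6) + 4*(4/(-4)) - 24/(-4)) = (-26*(3/2 + √41/2)/81)*(-24 + 36 + 4*(4*(-¼)) - 24*(-1)/4) = (-26*(3/2 + √41/2)/81)*(-24 + 36 + 4*(-1) - 6*(-1)) = (-26*(1/54 + √41/162))*(-24 + 36 - 4 + 6) = (-13/27 - 13*√41/81)*14 = -182/27 - 182*√41/81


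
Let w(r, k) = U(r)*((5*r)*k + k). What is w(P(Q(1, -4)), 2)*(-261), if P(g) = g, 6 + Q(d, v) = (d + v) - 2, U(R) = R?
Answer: -310068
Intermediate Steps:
Q(d, v) = -8 + d + v (Q(d, v) = -6 + ((d + v) - 2) = -6 + (-2 + d + v) = -8 + d + v)
w(r, k) = r*(k + 5*k*r) (w(r, k) = r*((5*r)*k + k) = r*(5*k*r + k) = r*(k + 5*k*r))
w(P(Q(1, -4)), 2)*(-261) = (2*(-8 + 1 - 4)*(1 + 5*(-8 + 1 - 4)))*(-261) = (2*(-11)*(1 + 5*(-11)))*(-261) = (2*(-11)*(1 - 55))*(-261) = (2*(-11)*(-54))*(-261) = 1188*(-261) = -310068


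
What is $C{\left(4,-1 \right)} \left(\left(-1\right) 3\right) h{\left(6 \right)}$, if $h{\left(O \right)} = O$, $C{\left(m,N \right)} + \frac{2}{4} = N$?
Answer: $27$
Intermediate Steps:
$C{\left(m,N \right)} = - \frac{1}{2} + N$
$C{\left(4,-1 \right)} \left(\left(-1\right) 3\right) h{\left(6 \right)} = \left(- \frac{1}{2} - 1\right) \left(\left(-1\right) 3\right) 6 = \left(- \frac{3}{2}\right) \left(-3\right) 6 = \frac{9}{2} \cdot 6 = 27$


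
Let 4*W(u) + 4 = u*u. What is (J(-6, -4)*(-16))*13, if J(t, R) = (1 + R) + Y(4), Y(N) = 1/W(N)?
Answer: 1664/3 ≈ 554.67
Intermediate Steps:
W(u) = -1 + u**2/4 (W(u) = -1 + (u*u)/4 = -1 + u**2/4)
Y(N) = 1/(-1 + N**2/4)
J(t, R) = 4/3 + R (J(t, R) = (1 + R) + 4/(-4 + 4**2) = (1 + R) + 4/(-4 + 16) = (1 + R) + 4/12 = (1 + R) + 4*(1/12) = (1 + R) + 1/3 = 4/3 + R)
(J(-6, -4)*(-16))*13 = ((4/3 - 4)*(-16))*13 = -8/3*(-16)*13 = (128/3)*13 = 1664/3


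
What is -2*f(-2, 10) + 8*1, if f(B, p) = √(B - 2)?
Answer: 8 - 4*I ≈ 8.0 - 4.0*I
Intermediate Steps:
f(B, p) = √(-2 + B)
-2*f(-2, 10) + 8*1 = -2*√(-2 - 2) + 8*1 = -4*I + 8 = 8 - 4*I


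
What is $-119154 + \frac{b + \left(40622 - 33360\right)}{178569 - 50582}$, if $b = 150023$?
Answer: $- \frac{15250005713}{127987} \approx -1.1915 \cdot 10^{5}$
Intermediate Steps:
$-119154 + \frac{b + \left(40622 - 33360\right)}{178569 - 50582} = -119154 + \frac{150023 + \left(40622 - 33360\right)}{178569 - 50582} = -119154 + \frac{150023 + \left(40622 - 33360\right)}{127987} = -119154 + \left(150023 + 7262\right) \frac{1}{127987} = -119154 + 157285 \cdot \frac{1}{127987} = -119154 + \frac{157285}{127987} = - \frac{15250005713}{127987}$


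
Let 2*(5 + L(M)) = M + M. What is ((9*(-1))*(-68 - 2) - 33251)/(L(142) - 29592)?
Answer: 32621/29455 ≈ 1.1075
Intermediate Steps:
L(M) = -5 + M (L(M) = -5 + (M + M)/2 = -5 + (2*M)/2 = -5 + M)
((9*(-1))*(-68 - 2) - 33251)/(L(142) - 29592) = ((9*(-1))*(-68 - 2) - 33251)/((-5 + 142) - 29592) = (-9*(-70) - 33251)/(137 - 29592) = (630 - 33251)/(-29455) = -32621*(-1/29455) = 32621/29455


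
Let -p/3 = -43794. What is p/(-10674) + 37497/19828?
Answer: -122488851/11758004 ≈ -10.417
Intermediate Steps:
p = 131382 (p = -3*(-43794) = 131382)
p/(-10674) + 37497/19828 = 131382/(-10674) + 37497/19828 = 131382*(-1/10674) + 37497*(1/19828) = -7299/593 + 37497/19828 = -122488851/11758004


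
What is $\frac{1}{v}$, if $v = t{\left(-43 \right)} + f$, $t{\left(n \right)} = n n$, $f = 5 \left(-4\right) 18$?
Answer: $\frac{1}{1489} \approx 0.00067159$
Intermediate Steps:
$f = -360$ ($f = \left(-20\right) 18 = -360$)
$t{\left(n \right)} = n^{2}$
$v = 1489$ ($v = \left(-43\right)^{2} - 360 = 1849 - 360 = 1489$)
$\frac{1}{v} = \frac{1}{1489}$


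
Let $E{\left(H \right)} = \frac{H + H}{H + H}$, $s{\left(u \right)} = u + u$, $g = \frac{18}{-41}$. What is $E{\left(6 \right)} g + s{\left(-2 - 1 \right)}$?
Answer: $- \frac{264}{41} \approx -6.439$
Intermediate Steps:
$g = - \frac{18}{41}$ ($g = 18 \left(- \frac{1}{41}\right) = - \frac{18}{41} \approx -0.43902$)
$s{\left(u \right)} = 2 u$
$E{\left(H \right)} = 1$ ($E{\left(H \right)} = \frac{2 H}{2 H} = 2 H \frac{1}{2 H} = 1$)
$E{\left(6 \right)} g + s{\left(-2 - 1 \right)} = 1 \left(- \frac{18}{41}\right) + 2 \left(-2 - 1\right) = - \frac{18}{41} + 2 \left(-2 - 1\right) = - \frac{18}{41} + 2 \left(-3\right) = - \frac{18}{41} - 6 = - \frac{264}{41}$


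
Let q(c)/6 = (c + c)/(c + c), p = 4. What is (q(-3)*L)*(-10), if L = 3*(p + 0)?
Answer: -720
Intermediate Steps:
L = 12 (L = 3*(4 + 0) = 3*4 = 12)
q(c) = 6 (q(c) = 6*((c + c)/(c + c)) = 6*((2*c)/((2*c))) = 6*((2*c)*(1/(2*c))) = 6*1 = 6)
(q(-3)*L)*(-10) = (6*12)*(-10) = 72*(-10) = -720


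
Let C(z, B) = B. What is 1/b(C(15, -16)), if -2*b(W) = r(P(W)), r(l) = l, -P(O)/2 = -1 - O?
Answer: 1/15 ≈ 0.066667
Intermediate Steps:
P(O) = 2 + 2*O (P(O) = -2*(-1 - O) = 2 + 2*O)
b(W) = -1 - W (b(W) = -(2 + 2*W)/2 = -1 - W)
1/b(C(15, -16)) = 1/(-1 - 1*(-16)) = 1/(-1 + 16) = 1/15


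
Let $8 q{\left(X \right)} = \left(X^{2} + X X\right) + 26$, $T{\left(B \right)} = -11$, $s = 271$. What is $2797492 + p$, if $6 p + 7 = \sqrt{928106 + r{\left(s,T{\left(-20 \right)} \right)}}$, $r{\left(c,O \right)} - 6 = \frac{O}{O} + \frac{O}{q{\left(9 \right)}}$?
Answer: $\frac{16784945}{6} + \frac{\sqrt{2050200583}}{282} \approx 2.7977 \cdot 10^{6}$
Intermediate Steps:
$q{\left(X \right)} = \frac{13}{4} + \frac{X^{2}}{4}$ ($q{\left(X \right)} = \frac{\left(X^{2} + X X\right) + 26}{8} = \frac{\left(X^{2} + X^{2}\right) + 26}{8} = \frac{2 X^{2} + 26}{8} = \frac{26 + 2 X^{2}}{8} = \frac{13}{4} + \frac{X^{2}}{4}$)
$r{\left(c,O \right)} = 7 + \frac{2 O}{47}$ ($r{\left(c,O \right)} = 6 + \left(\frac{O}{O} + \frac{O}{\frac{13}{4} + \frac{9^{2}}{4}}\right) = 6 + \left(1 + \frac{O}{\frac{13}{4} + \frac{1}{4} \cdot 81}\right) = 6 + \left(1 + \frac{O}{\frac{13}{4} + \frac{81}{4}}\right) = 6 + \left(1 + \frac{O}{\frac{47}{2}}\right) = 6 + \left(1 + O \frac{2}{47}\right) = 6 + \left(1 + \frac{2 O}{47}\right) = 7 + \frac{2 O}{47}$)
$p = - \frac{7}{6} + \frac{\sqrt{2050200583}}{282}$ ($p = - \frac{7}{6} + \frac{\sqrt{928106 + \left(7 + \frac{2}{47} \left(-11\right)\right)}}{6} = - \frac{7}{6} + \frac{\sqrt{928106 + \left(7 - \frac{22}{47}\right)}}{6} = - \frac{7}{6} + \frac{\sqrt{928106 + \frac{307}{47}}}{6} = - \frac{7}{6} + \frac{\sqrt{\frac{43621289}{47}}}{6} = - \frac{7}{6} + \frac{\frac{1}{47} \sqrt{2050200583}}{6} = - \frac{7}{6} + \frac{\sqrt{2050200583}}{282} \approx 159.4$)
$2797492 + p = 2797492 - \left(\frac{7}{6} - \frac{\sqrt{2050200583}}{282}\right) = \frac{16784945}{6} + \frac{\sqrt{2050200583}}{282}$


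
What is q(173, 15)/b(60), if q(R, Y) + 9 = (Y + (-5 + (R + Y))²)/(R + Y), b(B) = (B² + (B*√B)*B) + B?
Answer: -161711/199542260 + 15906*√15/9977113 ≈ 0.0053641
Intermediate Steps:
b(B) = B + B² + B^(5/2) (b(B) = (B² + B^(3/2)*B) + B = (B² + B^(5/2)) + B = B + B² + B^(5/2))
q(R, Y) = -9 + (Y + (-5 + R + Y)²)/(R + Y) (q(R, Y) = -9 + (Y + (-5 + (R + Y))²)/(R + Y) = -9 + (Y + (-5 + R + Y)²)/(R + Y))
q(173, 15)/b(60) = (((-5 + 173 + 15)² - 9*173 - 8*15)/(173 + 15))/(60 + 60² + 60^(5/2)) = ((183² - 1557 - 120)/188)/(60 + 3600 + 7200*√15) = ((33489 - 1557 - 120)/188)/(3660 + 7200*√15) = ((1/188)*31812)/(3660 + 7200*√15) = 7953/(47*(3660 + 7200*√15))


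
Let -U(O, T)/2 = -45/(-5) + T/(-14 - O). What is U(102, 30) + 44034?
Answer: 1276479/29 ≈ 44017.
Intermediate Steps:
U(O, T) = -18 - 2*T/(-14 - O) (U(O, T) = -2*(-45/(-5) + T/(-14 - O)) = -2*(-45*(-⅕) + T/(-14 - O)) = -2*(9 + T/(-14 - O)) = -18 - 2*T/(-14 - O))
U(102, 30) + 44034 = 2*(-126 + 30 - 9*102)/(14 + 102) + 44034 = 2*(-126 + 30 - 918)/116 + 44034 = 2*(1/116)*(-1014) + 44034 = -507/29 + 44034 = 1276479/29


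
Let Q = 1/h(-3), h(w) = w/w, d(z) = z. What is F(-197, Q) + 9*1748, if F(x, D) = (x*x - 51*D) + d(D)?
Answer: 54491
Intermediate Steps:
h(w) = 1
Q = 1 (Q = 1/1 = 1)
F(x, D) = x² - 50*D (F(x, D) = (x*x - 51*D) + D = (x² - 51*D) + D = x² - 50*D)
F(-197, Q) + 9*1748 = ((-197)² - 50*1) + 9*1748 = (38809 - 50) + 15732 = 38759 + 15732 = 54491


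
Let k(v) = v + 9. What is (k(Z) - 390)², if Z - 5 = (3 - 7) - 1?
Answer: 145161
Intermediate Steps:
Z = 0 (Z = 5 + ((3 - 7) - 1) = 5 + (-4 - 1) = 5 - 5 = 0)
k(v) = 9 + v
(k(Z) - 390)² = ((9 + 0) - 390)² = (9 - 390)² = (-381)² = 145161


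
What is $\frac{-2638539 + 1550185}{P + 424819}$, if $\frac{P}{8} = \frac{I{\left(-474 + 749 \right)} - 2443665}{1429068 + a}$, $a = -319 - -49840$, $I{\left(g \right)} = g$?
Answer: $- \frac{1609228252506}{628113153271} \approx -2.562$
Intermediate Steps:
$a = 49521$ ($a = -319 + 49840 = 49521$)
$P = - \frac{19547120}{1478589}$ ($P = 8 \frac{\left(-474 + 749\right) - 2443665}{1429068 + 49521} = 8 \frac{275 - 2443665}{1478589} = 8 \left(\left(-2443390\right) \frac{1}{1478589}\right) = 8 \left(- \frac{2443390}{1478589}\right) = - \frac{19547120}{1478589} \approx -13.22$)
$\frac{-2638539 + 1550185}{P + 424819} = \frac{-2638539 + 1550185}{- \frac{19547120}{1478589} + 424819} = - \frac{1088354}{\frac{628113153271}{1478589}} = \left(-1088354\right) \frac{1478589}{628113153271} = - \frac{1609228252506}{628113153271}$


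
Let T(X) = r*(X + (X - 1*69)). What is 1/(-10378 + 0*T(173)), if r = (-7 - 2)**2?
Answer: -1/10378 ≈ -9.6358e-5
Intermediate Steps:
r = 81 (r = (-9)**2 = 81)
T(X) = -5589 + 162*X (T(X) = 81*(X + (X - 1*69)) = 81*(X + (X - 69)) = 81*(X + (-69 + X)) = 81*(-69 + 2*X) = -5589 + 162*X)
1/(-10378 + 0*T(173)) = 1/(-10378 + 0*(-5589 + 162*173)) = 1/(-10378 + 0*(-5589 + 28026)) = 1/(-10378 + 0*22437) = 1/(-10378 + 0) = 1/(-10378) = -1/10378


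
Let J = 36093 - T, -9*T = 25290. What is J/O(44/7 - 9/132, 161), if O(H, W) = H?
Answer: 11982124/1915 ≈ 6257.0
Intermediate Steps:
T = -2810 (T = -1/9*25290 = -2810)
J = 38903 (J = 36093 - 1*(-2810) = 36093 + 2810 = 38903)
J/O(44/7 - 9/132, 161) = 38903/(44/7 - 9/132) = 38903/(44*(1/7) - 9*1/132) = 38903/(44/7 - 3/44) = 38903/(1915/308) = 38903*(308/1915) = 11982124/1915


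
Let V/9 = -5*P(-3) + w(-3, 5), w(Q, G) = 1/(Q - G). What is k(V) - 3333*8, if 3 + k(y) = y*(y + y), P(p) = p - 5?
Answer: 7389297/32 ≈ 2.3092e+5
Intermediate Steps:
P(p) = -5 + p
V = 2871/8 (V = 9*(-5*(-5 - 3) - 1/(5 - 1*(-3))) = 9*(-5*(-8) - 1/(5 + 3)) = 9*(40 - 1/8) = 9*(319/8) = 2871/8 ≈ 358.88)
k(y) = -3 + 2*y**2 (k(y) = -3 + y*(y + y) = -3 + y*(2*y) = -3 + 2*y**2)
k(V) - 3333*8 = (-3 + 2*(2871/8)**2) - 3333*8 = (-3 + 2*(8242641/64)) - 1*26664 = (-3 + 8242641/32) - 26664 = 8242545/32 - 26664 = 7389297/32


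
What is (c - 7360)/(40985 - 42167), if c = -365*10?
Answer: 1835/197 ≈ 9.3147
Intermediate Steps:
c = -3650
(c - 7360)/(40985 - 42167) = (-3650 - 7360)/(40985 - 42167) = -11010/(-1182) = -11010*(-1/1182) = 1835/197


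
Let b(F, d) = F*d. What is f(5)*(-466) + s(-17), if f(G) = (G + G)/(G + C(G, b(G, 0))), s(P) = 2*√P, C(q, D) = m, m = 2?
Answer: -4660/7 + 2*I*√17 ≈ -665.71 + 8.2462*I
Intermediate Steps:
C(q, D) = 2
f(G) = 2*G/(2 + G) (f(G) = (G + G)/(G + 2) = (2*G)/(2 + G) = 2*G/(2 + G))
f(5)*(-466) + s(-17) = (2*5/(2 + 5))*(-466) + 2*√(-17) = (2*5/7)*(-466) + 2*(I*√17) = (2*5*(⅐))*(-466) + 2*I*√17 = (10/7)*(-466) + 2*I*√17 = -4660/7 + 2*I*√17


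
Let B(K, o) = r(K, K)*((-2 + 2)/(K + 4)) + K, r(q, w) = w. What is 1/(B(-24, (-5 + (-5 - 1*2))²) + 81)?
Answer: 1/57 ≈ 0.017544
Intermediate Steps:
B(K, o) = K (B(K, o) = K*((-2 + 2)/(K + 4)) + K = K*(0/(4 + K)) + K = K*0 + K = 0 + K = K)
1/(B(-24, (-5 + (-5 - 1*2))²) + 81) = 1/(-24 + 81) = 1/57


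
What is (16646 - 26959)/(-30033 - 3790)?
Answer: 10313/33823 ≈ 0.30491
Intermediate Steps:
(16646 - 26959)/(-30033 - 3790) = -10313/(-33823) = -10313*(-1/33823) = 10313/33823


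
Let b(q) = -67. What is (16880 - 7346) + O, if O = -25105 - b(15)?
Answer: -15504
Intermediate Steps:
O = -25038 (O = -25105 - 1*(-67) = -25105 + 67 = -25038)
(16880 - 7346) + O = (16880 - 7346) - 25038 = 9534 - 25038 = -15504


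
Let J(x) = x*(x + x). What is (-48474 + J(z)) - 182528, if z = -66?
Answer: -222290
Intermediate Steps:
J(x) = 2*x² (J(x) = x*(2*x) = 2*x²)
(-48474 + J(z)) - 182528 = (-48474 + 2*(-66)²) - 182528 = (-48474 + 2*4356) - 182528 = (-48474 + 8712) - 182528 = -39762 - 182528 = -222290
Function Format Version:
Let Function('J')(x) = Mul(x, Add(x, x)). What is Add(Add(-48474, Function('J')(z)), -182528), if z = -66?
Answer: -222290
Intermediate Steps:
Function('J')(x) = Mul(2, Pow(x, 2)) (Function('J')(x) = Mul(x, Mul(2, x)) = Mul(2, Pow(x, 2)))
Add(Add(-48474, Function('J')(z)), -182528) = Add(Add(-48474, Mul(2, Pow(-66, 2))), -182528) = Add(Add(-48474, Mul(2, 4356)), -182528) = Add(Add(-48474, 8712), -182528) = Add(-39762, -182528) = -222290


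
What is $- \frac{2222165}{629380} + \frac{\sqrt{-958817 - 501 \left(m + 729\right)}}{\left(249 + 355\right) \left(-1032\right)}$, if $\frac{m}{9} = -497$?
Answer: $- \frac{444433}{125876} - \frac{\sqrt{916927}}{623328} \approx -3.5323$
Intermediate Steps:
$m = -4473$ ($m = 9 \left(-497\right) = -4473$)
$- \frac{2222165}{629380} + \frac{\sqrt{-958817 - 501 \left(m + 729\right)}}{\left(249 + 355\right) \left(-1032\right)} = - \frac{2222165}{629380} + \frac{\sqrt{-958817 - 501 \left(-4473 + 729\right)}}{\left(249 + 355\right) \left(-1032\right)} = \left(-2222165\right) \frac{1}{629380} + \frac{\sqrt{-958817 - -1875744}}{604 \left(-1032\right)} = - \frac{444433}{125876} + \frac{\sqrt{-958817 + 1875744}}{-623328} = - \frac{444433}{125876} + \sqrt{916927} \left(- \frac{1}{623328}\right) = - \frac{444433}{125876} - \frac{\sqrt{916927}}{623328}$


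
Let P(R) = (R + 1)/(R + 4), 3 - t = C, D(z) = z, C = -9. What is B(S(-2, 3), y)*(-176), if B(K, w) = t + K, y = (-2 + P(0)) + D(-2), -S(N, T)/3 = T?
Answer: -528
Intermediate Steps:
t = 12 (t = 3 - 1*(-9) = 3 + 9 = 12)
P(R) = (1 + R)/(4 + R)
S(N, T) = -3*T
y = -15/4 (y = (-2 + (1 + 0)/(4 + 0)) - 2 = (-2 + 1/4) - 2 = (-2 + (¼)*1) - 2 = (-2 + ¼) - 2 = -7/4 - 2 = -15/4 ≈ -3.7500)
B(K, w) = 12 + K
B(S(-2, 3), y)*(-176) = (12 - 3*3)*(-176) = (12 - 9)*(-176) = 3*(-176) = -528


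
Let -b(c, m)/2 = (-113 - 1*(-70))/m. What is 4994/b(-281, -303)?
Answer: -756591/43 ≈ -17595.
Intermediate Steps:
b(c, m) = 86/m (b(c, m) = -2*(-113 - 1*(-70))/m = -2*(-113 + 70)/m = -(-86)/m = 86/m)
4994/b(-281, -303) = 4994/((86/(-303))) = 4994/((86*(-1/303))) = 4994/(-86/303) = 4994*(-303/86) = -756591/43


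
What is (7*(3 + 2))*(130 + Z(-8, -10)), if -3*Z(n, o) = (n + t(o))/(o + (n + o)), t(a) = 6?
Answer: 27295/6 ≈ 4549.2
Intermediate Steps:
Z(n, o) = -(6 + n)/(3*(n + 2*o)) (Z(n, o) = -(n + 6)/(3*(o + (n + o))) = -(6 + n)/(3*(n + 2*o)))
(7*(3 + 2))*(130 + Z(-8, -10)) = (7*(3 + 2))*(130 + (-6 - 1*(-8))/(3*(-8 + 2*(-10)))) = (7*5)*(130 + (-6 + 8)/(3*(-8 - 20))) = 35*(130 + (⅓)*2/(-28)) = 35*(130 + (⅓)*(-1/28)*2) = 35*(130 - 1/42) = 35*(5459/42) = 27295/6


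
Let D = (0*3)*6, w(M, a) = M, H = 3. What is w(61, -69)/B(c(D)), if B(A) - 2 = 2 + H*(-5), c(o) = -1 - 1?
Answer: -61/11 ≈ -5.5455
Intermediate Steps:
D = 0 (D = 0*6 = 0)
c(o) = -2
B(A) = -11 (B(A) = 2 + (2 + 3*(-5)) = 2 + (2 - 15) = 2 - 13 = -11)
w(61, -69)/B(c(D)) = 61/(-11) = 61*(-1/11) = -61/11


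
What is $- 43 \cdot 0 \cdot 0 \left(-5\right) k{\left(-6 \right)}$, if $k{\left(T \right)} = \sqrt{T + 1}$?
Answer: $0$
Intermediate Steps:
$k{\left(T \right)} = \sqrt{1 + T}$
$- 43 \cdot 0 \cdot 0 \left(-5\right) k{\left(-6 \right)} = - 43 \cdot 0 \cdot 0 \left(-5\right) \sqrt{1 - 6} = - 43 \cdot 0 \left(-5\right) \sqrt{-5} = \left(-43\right) 0 i \sqrt{5} = 0 i \sqrt{5} = 0$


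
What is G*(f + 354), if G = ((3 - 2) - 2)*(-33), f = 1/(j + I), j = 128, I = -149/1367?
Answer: 2042374125/174827 ≈ 11682.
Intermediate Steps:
I = -149/1367 (I = -149*1/1367 = -149/1367 ≈ -0.10900)
f = 1367/174827 (f = 1/(128 - 149/1367) = 1/(174827/1367) = 1367/174827 ≈ 0.0078192)
G = 33 (G = (1 - 2)*(-33) = -1*(-33) = 33)
G*(f + 354) = 33*(1367/174827 + 354) = 33*(61890125/174827) = 2042374125/174827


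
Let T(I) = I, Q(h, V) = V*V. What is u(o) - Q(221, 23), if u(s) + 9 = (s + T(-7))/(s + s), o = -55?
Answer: -29559/55 ≈ -537.44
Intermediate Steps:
Q(h, V) = V²
u(s) = -9 + (-7 + s)/(2*s) (u(s) = -9 + (s - 7)/(s + s) = -9 + (-7 + s)/((2*s)) = -9 + (-7 + s)*(1/(2*s)) = -9 + (-7 + s)/(2*s))
u(o) - Q(221, 23) = (½)*(-7 - 17*(-55))/(-55) - 1*23² = (½)*(-1/55)*(-7 + 935) - 1*529 = (½)*(-1/55)*928 - 529 = -464/55 - 529 = -29559/55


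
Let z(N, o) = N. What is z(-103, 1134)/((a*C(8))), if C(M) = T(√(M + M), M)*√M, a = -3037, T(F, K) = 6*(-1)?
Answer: -103*√2/72888 ≈ -0.0019985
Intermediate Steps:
T(F, K) = -6
C(M) = -6*√M
z(-103, 1134)/((a*C(8))) = -103*√2/72888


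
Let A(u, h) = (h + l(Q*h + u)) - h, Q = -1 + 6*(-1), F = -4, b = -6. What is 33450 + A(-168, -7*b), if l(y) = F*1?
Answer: 33446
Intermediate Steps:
Q = -7 (Q = -1 - 6 = -7)
l(y) = -4 (l(y) = -4*1 = -4)
A(u, h) = -4 (A(u, h) = (h - 4) - h = (-4 + h) - h = -4)
33450 + A(-168, -7*b) = 33450 - 4 = 33446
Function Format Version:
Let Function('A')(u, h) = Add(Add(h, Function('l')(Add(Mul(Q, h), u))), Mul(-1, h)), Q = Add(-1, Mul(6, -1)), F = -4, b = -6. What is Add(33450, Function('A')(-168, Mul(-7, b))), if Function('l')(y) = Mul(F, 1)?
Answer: 33446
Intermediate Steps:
Q = -7 (Q = Add(-1, -6) = -7)
Function('l')(y) = -4 (Function('l')(y) = Mul(-4, 1) = -4)
Function('A')(u, h) = -4 (Function('A')(u, h) = Add(Add(h, -4), Mul(-1, h)) = Add(Add(-4, h), Mul(-1, h)) = -4)
Add(33450, Function('A')(-168, Mul(-7, b))) = Add(33450, -4) = 33446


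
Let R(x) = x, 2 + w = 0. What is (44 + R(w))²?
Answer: 1764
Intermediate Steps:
w = -2 (w = -2 + 0 = -2)
(44 + R(w))² = (44 - 2)² = 42² = 1764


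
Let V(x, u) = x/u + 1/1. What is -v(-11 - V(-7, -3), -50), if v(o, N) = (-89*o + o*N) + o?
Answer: -1978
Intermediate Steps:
V(x, u) = 1 + x/u (V(x, u) = x/u + 1*1 = x/u + 1 = 1 + x/u)
v(o, N) = -88*o + N*o (v(o, N) = (-89*o + N*o) + o = -88*o + N*o)
-v(-11 - V(-7, -3), -50) = -(-11 - (-3 - 7)/(-3))*(-88 - 50) = -(-11 - (-1)*(-10)/3)*(-138) = -(-11 - 1*10/3)*(-138) = -(-11 - 10/3)*(-138) = -(-43)*(-138)/3 = -1*1978 = -1978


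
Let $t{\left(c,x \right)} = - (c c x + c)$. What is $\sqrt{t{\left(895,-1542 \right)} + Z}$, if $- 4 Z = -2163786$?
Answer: $\frac{\sqrt{4942882406}}{2} \approx 35153.0$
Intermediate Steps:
$t{\left(c,x \right)} = - c - x c^{2}$ ($t{\left(c,x \right)} = - (c^{2} x + c) = - (x c^{2} + c) = - (c + x c^{2}) = - c - x c^{2}$)
$Z = \frac{1081893}{2}$ ($Z = \left(- \frac{1}{4}\right) \left(-2163786\right) = \frac{1081893}{2} \approx 5.4095 \cdot 10^{5}$)
$\sqrt{t{\left(895,-1542 \right)} + Z} = \sqrt{\left(-1\right) 895 \left(1 + 895 \left(-1542\right)\right) + \frac{1081893}{2}} = \sqrt{\left(-1\right) 895 \left(1 - 1380090\right) + \frac{1081893}{2}} = \sqrt{\left(-1\right) 895 \left(-1380089\right) + \frac{1081893}{2}} = \sqrt{1235179655 + \frac{1081893}{2}} = \sqrt{\frac{2471441203}{2}} = \frac{\sqrt{4942882406}}{2}$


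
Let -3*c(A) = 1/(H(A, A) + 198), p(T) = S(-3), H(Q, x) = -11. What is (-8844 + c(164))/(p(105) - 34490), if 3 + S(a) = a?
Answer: 4961485/19352256 ≈ 0.25638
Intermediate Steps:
S(a) = -3 + a
p(T) = -6 (p(T) = -3 - 3 = -6)
c(A) = -1/561 (c(A) = -1/(3*(-11 + 198)) = -1/3/187 = -1/3*1/187 = -1/561)
(-8844 + c(164))/(p(105) - 34490) = (-8844 - 1/561)/(-6 - 34490) = -4961485/561/(-34496) = -4961485/561*(-1/34496) = 4961485/19352256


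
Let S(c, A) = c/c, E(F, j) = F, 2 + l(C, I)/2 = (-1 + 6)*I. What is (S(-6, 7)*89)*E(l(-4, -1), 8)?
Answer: -1246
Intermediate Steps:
l(C, I) = -4 + 10*I (l(C, I) = -4 + 2*((-1 + 6)*I) = -4 + 2*(5*I) = -4 + 10*I)
S(c, A) = 1
(S(-6, 7)*89)*E(l(-4, -1), 8) = (1*89)*(-4 + 10*(-1)) = 89*(-4 - 10) = 89*(-14) = -1246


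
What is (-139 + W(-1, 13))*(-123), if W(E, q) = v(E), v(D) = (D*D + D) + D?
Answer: 17220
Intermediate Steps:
v(D) = D**2 + 2*D (v(D) = (D**2 + D) + D = (D + D**2) + D = D**2 + 2*D)
W(E, q) = E*(2 + E)
(-139 + W(-1, 13))*(-123) = (-139 - (2 - 1))*(-123) = (-139 - 1*1)*(-123) = (-139 - 1)*(-123) = -140*(-123) = 17220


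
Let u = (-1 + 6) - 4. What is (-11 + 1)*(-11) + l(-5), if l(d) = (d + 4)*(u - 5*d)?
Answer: 84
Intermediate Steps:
u = 1 (u = 5 - 4 = 1)
l(d) = (1 - 5*d)*(4 + d) (l(d) = (d + 4)*(1 - 5*d) = (4 + d)*(1 - 5*d) = (1 - 5*d)*(4 + d))
(-11 + 1)*(-11) + l(-5) = (-11 + 1)*(-11) + (4 - 19*(-5) - 5*(-5)²) = -10*(-11) + (4 + 95 - 5*25) = 110 + (4 + 95 - 125) = 110 - 26 = 84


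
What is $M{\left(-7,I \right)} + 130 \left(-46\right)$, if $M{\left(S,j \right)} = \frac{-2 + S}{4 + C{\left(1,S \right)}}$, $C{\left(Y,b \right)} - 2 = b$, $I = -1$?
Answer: $-5971$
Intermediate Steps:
$C{\left(Y,b \right)} = 2 + b$
$M{\left(S,j \right)} = \frac{-2 + S}{6 + S}$ ($M{\left(S,j \right)} = \frac{-2 + S}{4 + \left(2 + S\right)} = \frac{-2 + S}{6 + S}$)
$M{\left(-7,I \right)} + 130 \left(-46\right) = \frac{-2 - 7}{6 - 7} + 130 \left(-46\right) = \frac{1}{-1} \left(-9\right) - 5980 = \left(-1\right) \left(-9\right) - 5980 = 9 - 5980 = -5971$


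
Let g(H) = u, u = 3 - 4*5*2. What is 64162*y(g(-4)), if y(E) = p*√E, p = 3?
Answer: 192486*I*√37 ≈ 1.1708e+6*I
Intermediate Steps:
u = -37 (u = 3 - 20*2 = 3 - 1*40 = 3 - 40 = -37)
g(H) = -37
y(E) = 3*√E
64162*y(g(-4)) = 64162*(3*√(-37)) = 64162*(3*(I*√37)) = 64162*(3*I*√37) = 192486*I*√37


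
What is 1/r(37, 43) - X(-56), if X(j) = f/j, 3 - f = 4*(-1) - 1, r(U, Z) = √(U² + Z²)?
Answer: ⅐ + √3218/3218 ≈ 0.16049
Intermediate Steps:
f = 8 (f = 3 - (4*(-1) - 1) = 3 - (-4 - 1) = 3 - 1*(-5) = 3 + 5 = 8)
X(j) = 8/j
1/r(37, 43) - X(-56) = 1/(√(37² + 43²)) - 8/(-56) = 1/(√(1369 + 1849)) - 8*(-1)/56 = 1/(√3218) - 1*(-⅐) = √3218/3218 + ⅐ = ⅐ + √3218/3218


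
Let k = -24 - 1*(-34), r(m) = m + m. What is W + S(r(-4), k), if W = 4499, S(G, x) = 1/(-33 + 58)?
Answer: 112476/25 ≈ 4499.0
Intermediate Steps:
r(m) = 2*m
k = 10 (k = -24 + 34 = 10)
S(G, x) = 1/25
W + S(r(-4), k) = 4499 + 1/25 = 112476/25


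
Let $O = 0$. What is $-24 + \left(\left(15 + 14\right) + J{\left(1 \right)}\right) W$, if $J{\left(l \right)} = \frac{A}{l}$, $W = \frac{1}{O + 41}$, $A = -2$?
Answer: $- \frac{957}{41} \approx -23.341$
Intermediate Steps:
$W = \frac{1}{41}$ ($W = \frac{1}{0 + 41} = \frac{1}{41} \approx 0.02439$)
$J{\left(l \right)} = - \frac{2}{l}$
$-24 + \left(\left(15 + 14\right) + J{\left(1 \right)}\right) W = -24 + \left(\left(15 + 14\right) - \frac{2}{1}\right) \frac{1}{41} = -24 + \left(29 - 2\right) \frac{1}{41} = -24 + 27 \cdot \frac{1}{41} = -24 + \frac{27}{41} = - \frac{957}{41}$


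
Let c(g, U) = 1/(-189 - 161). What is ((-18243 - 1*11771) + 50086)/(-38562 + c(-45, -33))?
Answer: -7025200/13496701 ≈ -0.52051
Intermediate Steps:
c(g, U) = -1/350 (c(g, U) = 1/(-350) = -1/350)
((-18243 - 1*11771) + 50086)/(-38562 + c(-45, -33)) = ((-18243 - 1*11771) + 50086)/(-38562 - 1/350) = ((-18243 - 11771) + 50086)/(-13496701/350) = (-30014 + 50086)*(-350/13496701) = 20072*(-350/13496701) = -7025200/13496701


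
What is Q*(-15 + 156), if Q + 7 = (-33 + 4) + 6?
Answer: -4230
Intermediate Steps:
Q = -30 (Q = -7 + ((-33 + 4) + 6) = -7 + (-29 + 6) = -7 - 23 = -30)
Q*(-15 + 156) = -30*(-15 + 156) = -30*141 = -4230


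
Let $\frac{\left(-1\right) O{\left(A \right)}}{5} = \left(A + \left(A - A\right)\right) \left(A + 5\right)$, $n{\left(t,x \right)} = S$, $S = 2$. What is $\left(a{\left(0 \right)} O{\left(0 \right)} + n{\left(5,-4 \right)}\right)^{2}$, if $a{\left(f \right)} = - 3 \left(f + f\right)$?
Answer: $4$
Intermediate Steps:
$a{\left(f \right)} = - 6 f$ ($a{\left(f \right)} = - 3 \cdot 2 f = - 6 f$)
$n{\left(t,x \right)} = 2$
$O{\left(A \right)} = - 5 A \left(5 + A\right)$ ($O{\left(A \right)} = - 5 \left(A + \left(A - A\right)\right) \left(A + 5\right) = - 5 \left(A + 0\right) \left(5 + A\right) = - 5 A \left(5 + A\right)$)
$\left(a{\left(0 \right)} O{\left(0 \right)} + n{\left(5,-4 \right)}\right)^{2} = \left(\left(-6\right) 0 \left(\left(-5\right) 0 \left(5 + 0\right)\right) + 2\right)^{2} = \left(0 \left(\left(-5\right) 0 \cdot 5\right) + 2\right)^{2} = \left(0 \cdot 0 + 2\right)^{2} = \left(0 + 2\right)^{2} = 2^{2} = 4$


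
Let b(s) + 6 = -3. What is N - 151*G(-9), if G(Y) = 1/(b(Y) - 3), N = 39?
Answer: 619/12 ≈ 51.583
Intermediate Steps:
b(s) = -9 (b(s) = -6 - 3 = -9)
G(Y) = -1/12 (G(Y) = 1/(-9 - 3) = 1/(-12) = -1/12)
N - 151*G(-9) = 39 - 151*(-1/12) = 39 + 151/12 = 619/12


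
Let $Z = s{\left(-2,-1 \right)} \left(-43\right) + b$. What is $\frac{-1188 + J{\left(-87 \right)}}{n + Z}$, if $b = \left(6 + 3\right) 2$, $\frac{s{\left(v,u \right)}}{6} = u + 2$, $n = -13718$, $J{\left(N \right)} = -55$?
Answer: $\frac{1243}{13958} \approx 0.089053$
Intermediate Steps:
$s{\left(v,u \right)} = 12 + 6 u$ ($s{\left(v,u \right)} = 6 \left(u + 2\right) = 6 \left(2 + u\right) = 12 + 6 u$)
$b = 18$ ($b = 9 \cdot 2 = 18$)
$Z = -240$ ($Z = \left(12 + 6 \left(-1\right)\right) \left(-43\right) + 18 = \left(12 - 6\right) \left(-43\right) + 18 = 6 \left(-43\right) + 18 = -258 + 18 = -240$)
$\frac{-1188 + J{\left(-87 \right)}}{n + Z} = \frac{-1188 - 55}{-13718 - 240} = - \frac{1243}{-13958} = \left(-1243\right) \left(- \frac{1}{13958}\right) = \frac{1243}{13958}$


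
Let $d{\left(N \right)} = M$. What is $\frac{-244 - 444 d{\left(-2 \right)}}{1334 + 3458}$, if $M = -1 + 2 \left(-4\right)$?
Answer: $\frac{469}{599} \approx 0.78297$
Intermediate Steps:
$M = -9$ ($M = -1 - 8 = -9$)
$d{\left(N \right)} = -9$
$\frac{-244 - 444 d{\left(-2 \right)}}{1334 + 3458} = \frac{-244 - -3996}{1334 + 3458} = \frac{-244 + 3996}{4792} = 3752 \cdot \frac{1}{4792} = \frac{469}{599}$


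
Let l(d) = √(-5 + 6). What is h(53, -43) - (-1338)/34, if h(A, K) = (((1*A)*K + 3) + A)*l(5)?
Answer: -37122/17 ≈ -2183.6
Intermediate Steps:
l(d) = 1 (l(d) = √1 = 1)
h(A, K) = 3 + A + A*K (h(A, K) = (((1*A)*K + 3) + A)*1 = ((A*K + 3) + A)*1 = ((3 + A*K) + A)*1 = (3 + A + A*K)*1 = 3 + A + A*K)
h(53, -43) - (-1338)/34 = (3 + 53 + 53*(-43)) - (-1338)/34 = (3 + 53 - 2279) - (-1338)/34 = -2223 - 1*(-669/17) = -2223 + 669/17 = -37122/17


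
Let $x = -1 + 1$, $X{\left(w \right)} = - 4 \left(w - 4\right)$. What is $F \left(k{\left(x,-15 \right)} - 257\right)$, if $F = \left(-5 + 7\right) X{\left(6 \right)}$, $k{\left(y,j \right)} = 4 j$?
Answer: $5072$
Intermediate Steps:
$X{\left(w \right)} = 16 - 4 w$ ($X{\left(w \right)} = - 4 \left(-4 + w\right) = 16 - 4 w$)
$x = 0$
$F = -16$ ($F = \left(-5 + 7\right) \left(16 - 24\right) = 2 \left(16 - 24\right) = 2 \left(-8\right) = -16$)
$F \left(k{\left(x,-15 \right)} - 257\right) = - 16 \left(4 \left(-15\right) - 257\right) = - 16 \left(-60 - 257\right) = \left(-16\right) \left(-317\right) = 5072$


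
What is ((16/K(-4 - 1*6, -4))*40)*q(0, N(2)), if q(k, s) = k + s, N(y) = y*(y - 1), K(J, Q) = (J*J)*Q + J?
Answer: -128/41 ≈ -3.1220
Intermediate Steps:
K(J, Q) = J + Q*J² (K(J, Q) = J²*Q + J = Q*J² + J = J + Q*J²)
N(y) = y*(-1 + y)
((16/K(-4 - 1*6, -4))*40)*q(0, N(2)) = ((16/(((-4 - 1*6)*(1 + (-4 - 1*6)*(-4)))))*40)*(0 + 2*(-1 + 2)) = ((16/(((-4 - 6)*(1 + (-4 - 6)*(-4)))))*40)*(0 + 2*1) = ((16/((-10*(1 - 10*(-4)))))*40)*(0 + 2) = ((16/((-10*(1 + 40))))*40)*2 = ((16/((-10*41)))*40)*2 = ((16/(-410))*40)*2 = ((16*(-1/410))*40)*2 = -8/205*40*2 = -64/41*2 = -128/41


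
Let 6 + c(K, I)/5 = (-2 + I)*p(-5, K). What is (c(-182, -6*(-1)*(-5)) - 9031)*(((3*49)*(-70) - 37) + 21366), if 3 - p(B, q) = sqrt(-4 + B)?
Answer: -105323099 + 5298720*I ≈ -1.0532e+8 + 5.2987e+6*I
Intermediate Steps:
p(B, q) = 3 - sqrt(-4 + B)
c(K, I) = -30 + 5*(-2 + I)*(3 - 3*I) (c(K, I) = -30 + 5*((-2 + I)*(3 - sqrt(-4 - 5))) = -30 + 5*((-2 + I)*(3 - sqrt(-9))) = -30 + 5*((-2 + I)*(3 - 3*I)) = -30 + 5*(-2 + I)*(3 - 3*I))
(c(-182, -6*(-1)*(-5)) - 9031)*(((3*49)*(-70) - 37) + 21366) = ((-60 + 30*I + 15*(-6*(-1)*(-5))*(1 - I)) - 9031)*(((3*49)*(-70) - 37) + 21366) = ((-60 + 30*I + 15*(6*(-5))*(1 - I)) - 9031)*((147*(-70) - 37) + 21366) = ((-60 + 30*I + 15*(-30)*(1 - I)) - 9031)*((-10290 - 37) + 21366) = ((-60 + 30*I + (-450 + 450*I)) - 9031)*(-10327 + 21366) = ((-510 + 480*I) - 9031)*11039 = (-9541 + 480*I)*11039 = -105323099 + 5298720*I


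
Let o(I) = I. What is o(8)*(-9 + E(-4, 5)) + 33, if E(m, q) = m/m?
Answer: -31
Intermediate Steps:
E(m, q) = 1
o(8)*(-9 + E(-4, 5)) + 33 = 8*(-9 + 1) + 33 = 8*(-8) + 33 = -64 + 33 = -31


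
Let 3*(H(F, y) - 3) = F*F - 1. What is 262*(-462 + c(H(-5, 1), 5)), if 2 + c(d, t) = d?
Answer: -118686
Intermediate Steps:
H(F, y) = 8/3 + F²/3 (H(F, y) = 3 + (F*F - 1)/3 = 3 + (F² - 1)/3 = 3 + (-1 + F²)/3 = 3 + (-⅓ + F²/3) = 8/3 + F²/3)
c(d, t) = -2 + d
262*(-462 + c(H(-5, 1), 5)) = 262*(-462 + (-2 + (8/3 + (⅓)*(-5)²))) = 262*(-462 + (-2 + (8/3 + (⅓)*25))) = 262*(-462 + (-2 + (8/3 + 25/3))) = 262*(-462 + (-2 + 11)) = 262*(-462 + 9) = 262*(-453) = -118686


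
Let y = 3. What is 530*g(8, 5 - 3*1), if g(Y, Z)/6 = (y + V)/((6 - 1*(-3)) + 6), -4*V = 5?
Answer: 371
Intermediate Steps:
V = -5/4 (V = -¼*5 = -5/4 ≈ -1.2500)
g(Y, Z) = 7/10 (g(Y, Z) = 6*((3 - 5/4)/((6 - 1*(-3)) + 6)) = 6*(7/(4*((6 + 3) + 6))) = 6*(7/(4*(9 + 6))) = 6*((7/4)/15) = 6*((7/4)*(1/15)) = 6*(7/60) = 7/10)
530*g(8, 5 - 3*1) = 530*(7/10) = 371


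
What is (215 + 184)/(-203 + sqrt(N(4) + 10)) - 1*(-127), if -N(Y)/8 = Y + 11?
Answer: 1722172/13773 - 133*I*sqrt(110)/13773 ≈ 125.04 - 0.10128*I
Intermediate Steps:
N(Y) = -88 - 8*Y (N(Y) = -8*(Y + 11) = -8*(11 + Y) = -88 - 8*Y)
(215 + 184)/(-203 + sqrt(N(4) + 10)) - 1*(-127) = (215 + 184)/(-203 + sqrt((-88 - 8*4) + 10)) - 1*(-127) = 399/(-203 + sqrt((-88 - 32) + 10)) + 127 = 399/(-203 + sqrt(-120 + 10)) + 127 = 399/(-203 + sqrt(-110)) + 127 = 399/(-203 + I*sqrt(110)) + 127 = 127 + 399/(-203 + I*sqrt(110))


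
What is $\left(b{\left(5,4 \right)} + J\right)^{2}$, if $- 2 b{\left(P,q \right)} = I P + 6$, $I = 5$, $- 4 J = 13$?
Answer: $\frac{5625}{16} \approx 351.56$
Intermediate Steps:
$J = - \frac{13}{4}$ ($J = \left(- \frac{1}{4}\right) 13 = - \frac{13}{4} \approx -3.25$)
$b{\left(P,q \right)} = -3 - \frac{5 P}{2}$ ($b{\left(P,q \right)} = - \frac{5 P + 6}{2} = - \frac{6 + 5 P}{2} = -3 - \frac{5 P}{2}$)
$\left(b{\left(5,4 \right)} + J\right)^{2} = \left(\left(-3 - \frac{25}{2}\right) - \frac{13}{4}\right)^{2} = \left(- \frac{31}{2} - \frac{13}{4}\right)^{2} = \left(- \frac{75}{4}\right)^{2} = \frac{5625}{16}$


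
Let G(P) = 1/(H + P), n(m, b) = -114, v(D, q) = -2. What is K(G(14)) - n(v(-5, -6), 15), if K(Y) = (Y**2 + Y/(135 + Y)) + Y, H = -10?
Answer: 989505/8656 ≈ 114.31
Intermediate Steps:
G(P) = 1/(-10 + P)
K(Y) = Y + Y**2 + Y/(135 + Y) (K(Y) = (Y**2 + Y/(135 + Y)) + Y = Y + Y**2 + Y/(135 + Y))
K(G(14)) - n(v(-5, -6), 15) = (136 + (1/(-10 + 14))**2 + 136/(-10 + 14))/((-10 + 14)*(135 + 1/(-10 + 14))) - 1*(-114) = (136 + (1/4)**2 + 136/4)/(4*(135 + 1/4)) + 114 = (136 + (1/4)**2 + 136*(1/4))/(4*(135 + 1/4)) + 114 = (136 + 1/16 + 34)/(4*(541/4)) + 114 = (1/4)*(4/541)*(2721/16) + 114 = 2721/8656 + 114 = 989505/8656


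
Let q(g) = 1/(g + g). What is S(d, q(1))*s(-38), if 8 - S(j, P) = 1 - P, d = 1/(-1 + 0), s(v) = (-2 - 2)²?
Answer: 120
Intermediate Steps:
s(v) = 16 (s(v) = (-4)² = 16)
q(g) = 1/(2*g)
d = -1 (d = 1/(-1) = -1)
S(j, P) = 7 + P (S(j, P) = 8 - (1 - P) = 8 + (-1 + P) = 7 + P)
S(d, q(1))*s(-38) = (7 + (½)/1)*16 = (7 + (½)*1)*16 = (7 + ½)*16 = (15/2)*16 = 120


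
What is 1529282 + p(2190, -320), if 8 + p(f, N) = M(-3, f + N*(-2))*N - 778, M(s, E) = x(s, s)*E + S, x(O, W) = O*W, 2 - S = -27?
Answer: -6631184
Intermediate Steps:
S = 29 (S = 2 - 1*(-27) = 2 + 27 = 29)
M(s, E) = 29 + E*s² (M(s, E) = (s*s)*E + 29 = s²*E + 29 = E*s² + 29 = 29 + E*s²)
p(f, N) = -786 + N*(29 - 18*N + 9*f) (p(f, N) = -8 + ((29 + (f + N*(-2))*(-3)²)*N - 778) = -8 + ((29 + (f - 2*N)*9)*N - 778) = -8 + ((29 + (-18*N + 9*f))*N - 778) = -8 + ((29 - 18*N + 9*f)*N - 778) = -8 + (N*(29 - 18*N + 9*f) - 778) = -8 + (-778 + N*(29 - 18*N + 9*f)) = -786 + N*(29 - 18*N + 9*f))
1529282 + p(2190, -320) = 1529282 + (-786 - 320*(29 - 18*(-320) + 9*2190)) = 1529282 + (-786 - 320*(29 + 5760 + 19710)) = 1529282 + (-786 - 320*25499) = 1529282 + (-786 - 8159680) = 1529282 - 8160466 = -6631184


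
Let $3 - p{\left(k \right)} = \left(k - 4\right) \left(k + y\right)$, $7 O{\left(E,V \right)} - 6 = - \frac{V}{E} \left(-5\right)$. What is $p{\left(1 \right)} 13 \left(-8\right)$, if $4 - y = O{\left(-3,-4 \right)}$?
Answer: $- \frac{9152}{7} \approx -1307.4$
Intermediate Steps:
$O{\left(E,V \right)} = \frac{6}{7} + \frac{5 V}{7 E}$ ($O{\left(E,V \right)} = \frac{6}{7} + \frac{- \frac{V}{E} \left(-5\right)}{7} = \frac{6}{7} + \frac{5 V \frac{1}{E}}{7} = \frac{6}{7} + \frac{5 V}{7 E}$)
$y = \frac{46}{21}$ ($y = 4 - \frac{5 \left(-4\right) + 6 \left(-3\right)}{7 \left(-3\right)} = 4 - \frac{1}{7} \left(- \frac{1}{3}\right) \left(-20 - 18\right) = 4 - \frac{1}{7} \left(- \frac{1}{3}\right) \left(-38\right) = 4 - \frac{38}{21} = \frac{46}{21} \approx 2.1905$)
$p{\left(k \right)} = 3 - \left(-4 + k\right) \left(\frac{46}{21} + k\right)$ ($p{\left(k \right)} = 3 - \left(k - 4\right) \left(k + \frac{46}{21}\right) = 3 - \left(-4 + k\right) \left(\frac{46}{21} + k\right)$)
$p{\left(1 \right)} 13 \left(-8\right) = \left(\frac{247}{21} - 1^{2} + \frac{38}{21} \cdot 1\right) 13 \left(-8\right) = \left(\frac{247}{21} - 1 + \frac{38}{21}\right) 13 \left(-8\right) = \frac{88}{7} \cdot 13 \left(-8\right) = \frac{1144}{7} \left(-8\right) = - \frac{9152}{7}$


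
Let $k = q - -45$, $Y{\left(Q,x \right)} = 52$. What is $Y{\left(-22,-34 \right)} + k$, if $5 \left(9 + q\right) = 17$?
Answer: $\frac{457}{5} \approx 91.4$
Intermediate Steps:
$q = - \frac{28}{5}$ ($q = -9 + \frac{1}{5} \cdot 17 = -9 + \frac{17}{5} = - \frac{28}{5} \approx -5.6$)
$k = \frac{197}{5}$ ($k = - \frac{28}{5} - -45 = - \frac{28}{5} + 45 = \frac{197}{5} \approx 39.4$)
$Y{\left(-22,-34 \right)} + k = 52 + \frac{197}{5} = \frac{457}{5}$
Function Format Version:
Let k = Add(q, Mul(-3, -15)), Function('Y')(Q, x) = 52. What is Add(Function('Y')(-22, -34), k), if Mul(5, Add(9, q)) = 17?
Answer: Rational(457, 5) ≈ 91.400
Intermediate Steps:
q = Rational(-28, 5) (q = Add(-9, Mul(Rational(1, 5), 17)) = Add(-9, Rational(17, 5)) = Rational(-28, 5) ≈ -5.6000)
k = Rational(197, 5) (k = Add(Rational(-28, 5), Mul(-3, -15)) = Add(Rational(-28, 5), 45) = Rational(197, 5) ≈ 39.400)
Add(Function('Y')(-22, -34), k) = Add(52, Rational(197, 5)) = Rational(457, 5)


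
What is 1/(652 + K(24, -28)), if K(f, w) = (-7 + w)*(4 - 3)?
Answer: 1/617 ≈ 0.0016207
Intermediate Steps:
K(f, w) = -7 + w (K(f, w) = (-7 + w)*1 = -7 + w)
1/(652 + K(24, -28)) = 1/(652 + (-7 - 28)) = 1/(652 - 35) = 1/617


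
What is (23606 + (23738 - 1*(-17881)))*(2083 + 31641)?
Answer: 2199647900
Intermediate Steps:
(23606 + (23738 - 1*(-17881)))*(2083 + 31641) = (23606 + (23738 + 17881))*33724 = (23606 + 41619)*33724 = 65225*33724 = 2199647900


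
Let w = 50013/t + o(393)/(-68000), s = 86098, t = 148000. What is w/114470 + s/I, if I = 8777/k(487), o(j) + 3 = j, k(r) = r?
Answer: 12076034477149257607/2527833226040000 ≈ 4777.2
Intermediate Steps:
o(j) = -3 + j
I = 8777/487 ≈ 18.023
w = 835791/2516000 (w = 50013/148000 + (-3 + 393)/(-68000) = 50013*(1/148000) + 390*(-1/68000) = 50013/148000 - 39/6800 = 835791/2516000 ≈ 0.33219)
w/114470 + s/I = (835791/2516000)/114470 + 86098/(8777/487) = (835791/2516000)*(1/114470) + 86098*(487/8777) = 835791/288006520000 + 41929726/8777 = 12076034477149257607/2527833226040000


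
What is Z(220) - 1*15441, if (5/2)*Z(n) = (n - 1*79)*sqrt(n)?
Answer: -15441 + 564*sqrt(55)/5 ≈ -14604.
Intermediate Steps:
Z(n) = 2*sqrt(n)*(-79 + n)/5 (Z(n) = 2*((n - 1*79)*sqrt(n))/5 = 2*((n - 79)*sqrt(n))/5 = 2*((-79 + n)*sqrt(n))/5 = 2*(sqrt(n)*(-79 + n))/5 = 2*sqrt(n)*(-79 + n)/5)
Z(220) - 1*15441 = 2*sqrt(220)*(-79 + 220)/5 - 1*15441 = (2/5)*(2*sqrt(55))*141 - 15441 = 564*sqrt(55)/5 - 15441 = -15441 + 564*sqrt(55)/5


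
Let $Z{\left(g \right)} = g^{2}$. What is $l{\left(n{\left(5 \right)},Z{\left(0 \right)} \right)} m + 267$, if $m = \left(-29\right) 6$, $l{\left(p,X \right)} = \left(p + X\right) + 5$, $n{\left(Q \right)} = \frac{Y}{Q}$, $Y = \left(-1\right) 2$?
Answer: $- \frac{2667}{5} \approx -533.4$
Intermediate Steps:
$Y = -2$
$n{\left(Q \right)} = - \frac{2}{Q}$
$l{\left(p,X \right)} = 5 + X + p$ ($l{\left(p,X \right)} = \left(X + p\right) + 5 = 5 + X + p$)
$m = -174$
$l{\left(n{\left(5 \right)},Z{\left(0 \right)} \right)} m + 267 = \left(5 + 0^{2} - \frac{2}{5}\right) \left(-174\right) + 267 = \left(5 + 0 - \frac{2}{5}\right) \left(-174\right) + 267 = \frac{23}{5} \left(-174\right) + 267 = - \frac{4002}{5} + 267 = - \frac{2667}{5}$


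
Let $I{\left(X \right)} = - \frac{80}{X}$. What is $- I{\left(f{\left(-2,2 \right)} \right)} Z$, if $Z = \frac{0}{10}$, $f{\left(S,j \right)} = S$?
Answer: $0$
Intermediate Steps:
$Z = 0$ ($Z = 0 \cdot \frac{1}{10} = 0$)
$- I{\left(f{\left(-2,2 \right)} \right)} Z = - - \frac{80}{-2} \cdot 0 = - \left(-80\right) \left(- \frac{1}{2}\right) 0 = - 40 \cdot 0 = \left(-1\right) 0 = 0$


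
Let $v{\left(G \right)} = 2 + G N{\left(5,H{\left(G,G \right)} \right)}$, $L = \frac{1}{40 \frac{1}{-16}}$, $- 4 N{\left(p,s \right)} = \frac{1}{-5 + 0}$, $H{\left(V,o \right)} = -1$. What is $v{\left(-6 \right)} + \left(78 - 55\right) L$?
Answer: $- \frac{15}{2} \approx -7.5$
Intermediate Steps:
$N{\left(p,s \right)} = \frac{1}{20}$ ($N{\left(p,s \right)} = - \frac{1}{4 \left(-5 + 0\right)} = - \frac{1}{4 \left(-5\right)} = \left(- \frac{1}{4}\right) \left(- \frac{1}{5}\right) = \frac{1}{20}$)
$L = - \frac{2}{5}$ ($L = \frac{1}{40 \left(- \frac{1}{16}\right)} = \frac{1}{- \frac{5}{2}} = - \frac{2}{5} \approx -0.4$)
$v{\left(G \right)} = 2 + \frac{G}{20}$ ($v{\left(G \right)} = 2 + G \frac{1}{20} = 2 + \frac{G}{20}$)
$v{\left(-6 \right)} + \left(78 - 55\right) L = \left(2 + \frac{1}{20} \left(-6\right)\right) + \left(78 - 55\right) \left(- \frac{2}{5}\right) = \left(2 - \frac{3}{10}\right) + 23 \left(- \frac{2}{5}\right) = \frac{17}{10} - \frac{46}{5} = - \frac{15}{2}$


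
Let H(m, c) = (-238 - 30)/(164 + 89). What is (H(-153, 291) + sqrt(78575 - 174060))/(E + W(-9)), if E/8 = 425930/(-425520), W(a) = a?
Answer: 356373/5721848 - 69147*I*sqrt(565)/90464 ≈ 0.062283 - 18.169*I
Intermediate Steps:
E = -42593/5319 (E = 8*(425930/(-425520)) = 8*(425930*(-1/425520)) = 8*(-42593/42552) = -42593/5319 ≈ -8.0077)
H(m, c) = -268/253
(H(-153, 291) + sqrt(78575 - 174060))/(E + W(-9)) = (-268/253 + sqrt(78575 - 174060))/(-42593/5319 - 9) = (-268/253 + sqrt(-95485))/(-90464/5319) = (-268/253 + 13*I*sqrt(565))*(-5319/90464) = 356373/5721848 - 69147*I*sqrt(565)/90464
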